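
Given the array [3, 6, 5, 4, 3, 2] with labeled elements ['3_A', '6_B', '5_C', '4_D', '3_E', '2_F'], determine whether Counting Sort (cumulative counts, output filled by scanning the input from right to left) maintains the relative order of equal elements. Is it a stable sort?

Trace Counting Sort on the labeled array (the key is the number; the letter only tracks identity):
  Counts for values 0..6: [0, 0, 1, 2, 1, 1, 1]
  Cumulative counts: [0, 0, 1, 3, 4, 5, 6]
  Scan right to left: place 2_F at output index 0
  Scan right to left: place 3_E at output index 2
  Scan right to left: place 4_D at output index 3
  Scan right to left: place 5_C at output index 4
  Scan right to left: place 6_B at output index 5
  Scan right to left: place 3_A at output index 1
  Output: [2_F, 3_A, 3_E, 4_D, 5_C, 6_B]
Equal keys:
  value 3: originally 3_A, 3_E; after sorting 3_A, 3_E -> order preserved
All equal keys kept their original relative order. Counting Sort is stable: scanning the input right to left with decreasing cumulative counts places later duplicates at later output positions.
Answer: Stable


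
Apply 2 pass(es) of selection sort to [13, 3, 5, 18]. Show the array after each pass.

Pass 1: Select minimum 3 at index 1, swap -> [3, 13, 5, 18]
Pass 2: Select minimum 5 at index 2, swap -> [3, 5, 13, 18]


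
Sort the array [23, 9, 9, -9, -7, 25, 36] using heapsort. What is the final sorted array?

Build heap: [36, 9, 25, -9, -7, 23, 9]
Extract 36: [25, 9, 23, -9, -7, 9, 36]
Extract 25: [23, 9, 9, -9, -7, 25, 36]
Extract 23: [9, -7, 9, -9, 23, 25, 36]
Extract 9: [9, -7, -9, 9, 23, 25, 36]
Extract 9: [-7, -9, 9, 9, 23, 25, 36]
Extract -7: [-9, -7, 9, 9, 23, 25, 36]


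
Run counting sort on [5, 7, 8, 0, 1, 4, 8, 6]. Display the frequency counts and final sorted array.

Count array: [1, 1, 0, 0, 1, 1, 1, 1, 2]
(count[i] = number of elements equal to i)
Cumulative count: [1, 2, 2, 2, 3, 4, 5, 6, 8]
Sorted: [0, 1, 4, 5, 6, 7, 8, 8]


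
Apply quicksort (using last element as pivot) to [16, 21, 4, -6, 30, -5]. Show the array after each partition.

Partition 1: pivot=-5 at index 1 -> [-6, -5, 4, 16, 30, 21]
Partition 2: pivot=21 at index 4 -> [-6, -5, 4, 16, 21, 30]
Partition 3: pivot=16 at index 3 -> [-6, -5, 4, 16, 21, 30]


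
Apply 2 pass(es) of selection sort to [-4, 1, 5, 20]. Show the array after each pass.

Pass 1: Select minimum -4 at index 0, swap -> [-4, 1, 5, 20]
Pass 2: Select minimum 1 at index 1, swap -> [-4, 1, 5, 20]


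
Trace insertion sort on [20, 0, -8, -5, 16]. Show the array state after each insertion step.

First element 20 is already 'sorted'
Insert 0: shifted 1 elements -> [0, 20, -8, -5, 16]
Insert -8: shifted 2 elements -> [-8, 0, 20, -5, 16]
Insert -5: shifted 2 elements -> [-8, -5, 0, 20, 16]
Insert 16: shifted 1 elements -> [-8, -5, 0, 16, 20]


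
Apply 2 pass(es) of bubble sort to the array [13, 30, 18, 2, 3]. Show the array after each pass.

After pass 1: [13, 18, 2, 3, 30] (3 swaps)
After pass 2: [13, 2, 3, 18, 30] (2 swaps)
Total swaps: 5


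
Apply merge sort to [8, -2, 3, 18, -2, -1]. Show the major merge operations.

Divide and conquer:
  Merge [-2] + [3] -> [-2, 3]
  Merge [8] + [-2, 3] -> [-2, 3, 8]
  Merge [-2] + [-1] -> [-2, -1]
  Merge [18] + [-2, -1] -> [-2, -1, 18]
  Merge [-2, 3, 8] + [-2, -1, 18] -> [-2, -2, -1, 3, 8, 18]


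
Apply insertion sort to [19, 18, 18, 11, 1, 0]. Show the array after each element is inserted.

First element 19 is already 'sorted'
Insert 18: shifted 1 elements -> [18, 19, 18, 11, 1, 0]
Insert 18: shifted 1 elements -> [18, 18, 19, 11, 1, 0]
Insert 11: shifted 3 elements -> [11, 18, 18, 19, 1, 0]
Insert 1: shifted 4 elements -> [1, 11, 18, 18, 19, 0]
Insert 0: shifted 5 elements -> [0, 1, 11, 18, 18, 19]


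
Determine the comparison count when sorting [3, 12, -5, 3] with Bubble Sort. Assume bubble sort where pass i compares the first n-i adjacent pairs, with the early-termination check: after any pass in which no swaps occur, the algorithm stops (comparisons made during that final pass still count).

Pass 1: compare adjacent pairs (0,1)..(2,3) = 3 comparison(s), 2 swap(s) -> [3, -5, 3, 12]
Pass 2: compare adjacent pairs (0,1)..(1,2) = 2 comparison(s), 1 swap(s) -> [-5, 3, 3, 12]
Pass 3: compare adjacent pairs (0,1)..(0,1) = 1 comparison(s), 0 swap(s) -> [-5, 3, 3, 12]
No swaps in this pass, so bubble sort stops here.
Total comparisons: 3 + 2 + 1 = 6


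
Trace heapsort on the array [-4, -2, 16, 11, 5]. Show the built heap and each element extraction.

Build heap: [16, 11, -4, -2, 5]
Extract 16: [11, 5, -4, -2, 16]
Extract 11: [5, -2, -4, 11, 16]
Extract 5: [-2, -4, 5, 11, 16]
Extract -2: [-4, -2, 5, 11, 16]


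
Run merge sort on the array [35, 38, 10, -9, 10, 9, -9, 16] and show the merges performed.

Divide and conquer:
  Merge [35] + [38] -> [35, 38]
  Merge [10] + [-9] -> [-9, 10]
  Merge [35, 38] + [-9, 10] -> [-9, 10, 35, 38]
  Merge [10] + [9] -> [9, 10]
  Merge [-9] + [16] -> [-9, 16]
  Merge [9, 10] + [-9, 16] -> [-9, 9, 10, 16]
  Merge [-9, 10, 35, 38] + [-9, 9, 10, 16] -> [-9, -9, 9, 10, 10, 16, 35, 38]


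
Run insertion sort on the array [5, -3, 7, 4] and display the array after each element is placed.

First element 5 is already 'sorted'
Insert -3: shifted 1 elements -> [-3, 5, 7, 4]
Insert 7: shifted 0 elements -> [-3, 5, 7, 4]
Insert 4: shifted 2 elements -> [-3, 4, 5, 7]


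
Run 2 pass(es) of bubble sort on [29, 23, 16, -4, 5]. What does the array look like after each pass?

After pass 1: [23, 16, -4, 5, 29] (4 swaps)
After pass 2: [16, -4, 5, 23, 29] (3 swaps)
Total swaps: 7


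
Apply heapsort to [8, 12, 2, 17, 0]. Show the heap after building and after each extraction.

Build heap: [17, 12, 2, 8, 0]
Extract 17: [12, 8, 2, 0, 17]
Extract 12: [8, 0, 2, 12, 17]
Extract 8: [2, 0, 8, 12, 17]
Extract 2: [0, 2, 8, 12, 17]


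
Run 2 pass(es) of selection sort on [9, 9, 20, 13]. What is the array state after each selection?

Pass 1: Select minimum 9 at index 0, swap -> [9, 9, 20, 13]
Pass 2: Select minimum 9 at index 1, swap -> [9, 9, 20, 13]


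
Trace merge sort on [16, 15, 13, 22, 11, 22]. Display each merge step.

Divide and conquer:
  Merge [15] + [13] -> [13, 15]
  Merge [16] + [13, 15] -> [13, 15, 16]
  Merge [11] + [22] -> [11, 22]
  Merge [22] + [11, 22] -> [11, 22, 22]
  Merge [13, 15, 16] + [11, 22, 22] -> [11, 13, 15, 16, 22, 22]


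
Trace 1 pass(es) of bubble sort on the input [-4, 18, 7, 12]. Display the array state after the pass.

After pass 1: [-4, 7, 12, 18] (2 swaps)
Total swaps: 2


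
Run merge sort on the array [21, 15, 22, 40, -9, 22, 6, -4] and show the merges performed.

Divide and conquer:
  Merge [21] + [15] -> [15, 21]
  Merge [22] + [40] -> [22, 40]
  Merge [15, 21] + [22, 40] -> [15, 21, 22, 40]
  Merge [-9] + [22] -> [-9, 22]
  Merge [6] + [-4] -> [-4, 6]
  Merge [-9, 22] + [-4, 6] -> [-9, -4, 6, 22]
  Merge [15, 21, 22, 40] + [-9, -4, 6, 22] -> [-9, -4, 6, 15, 21, 22, 22, 40]


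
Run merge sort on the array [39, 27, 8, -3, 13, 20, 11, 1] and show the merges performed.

Divide and conquer:
  Merge [39] + [27] -> [27, 39]
  Merge [8] + [-3] -> [-3, 8]
  Merge [27, 39] + [-3, 8] -> [-3, 8, 27, 39]
  Merge [13] + [20] -> [13, 20]
  Merge [11] + [1] -> [1, 11]
  Merge [13, 20] + [1, 11] -> [1, 11, 13, 20]
  Merge [-3, 8, 27, 39] + [1, 11, 13, 20] -> [-3, 1, 8, 11, 13, 20, 27, 39]


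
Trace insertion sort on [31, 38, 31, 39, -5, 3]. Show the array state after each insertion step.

First element 31 is already 'sorted'
Insert 38: shifted 0 elements -> [31, 38, 31, 39, -5, 3]
Insert 31: shifted 1 elements -> [31, 31, 38, 39, -5, 3]
Insert 39: shifted 0 elements -> [31, 31, 38, 39, -5, 3]
Insert -5: shifted 4 elements -> [-5, 31, 31, 38, 39, 3]
Insert 3: shifted 4 elements -> [-5, 3, 31, 31, 38, 39]


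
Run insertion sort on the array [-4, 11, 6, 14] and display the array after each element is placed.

First element -4 is already 'sorted'
Insert 11: shifted 0 elements -> [-4, 11, 6, 14]
Insert 6: shifted 1 elements -> [-4, 6, 11, 14]
Insert 14: shifted 0 elements -> [-4, 6, 11, 14]


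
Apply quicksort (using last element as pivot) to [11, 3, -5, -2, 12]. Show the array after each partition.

Partition 1: pivot=12 at index 4 -> [11, 3, -5, -2, 12]
Partition 2: pivot=-2 at index 1 -> [-5, -2, 11, 3, 12]
Partition 3: pivot=3 at index 2 -> [-5, -2, 3, 11, 12]


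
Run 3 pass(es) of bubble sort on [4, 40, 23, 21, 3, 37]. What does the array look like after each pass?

After pass 1: [4, 23, 21, 3, 37, 40] (4 swaps)
After pass 2: [4, 21, 3, 23, 37, 40] (2 swaps)
After pass 3: [4, 3, 21, 23, 37, 40] (1 swaps)
Total swaps: 7


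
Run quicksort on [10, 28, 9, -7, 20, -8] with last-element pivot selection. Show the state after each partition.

Partition 1: pivot=-8 at index 0 -> [-8, 28, 9, -7, 20, 10]
Partition 2: pivot=10 at index 3 -> [-8, 9, -7, 10, 20, 28]
Partition 3: pivot=-7 at index 1 -> [-8, -7, 9, 10, 20, 28]
Partition 4: pivot=28 at index 5 -> [-8, -7, 9, 10, 20, 28]


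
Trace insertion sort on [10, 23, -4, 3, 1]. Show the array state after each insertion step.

First element 10 is already 'sorted'
Insert 23: shifted 0 elements -> [10, 23, -4, 3, 1]
Insert -4: shifted 2 elements -> [-4, 10, 23, 3, 1]
Insert 3: shifted 2 elements -> [-4, 3, 10, 23, 1]
Insert 1: shifted 3 elements -> [-4, 1, 3, 10, 23]


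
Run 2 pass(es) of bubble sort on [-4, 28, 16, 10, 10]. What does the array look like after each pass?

After pass 1: [-4, 16, 10, 10, 28] (3 swaps)
After pass 2: [-4, 10, 10, 16, 28] (2 swaps)
Total swaps: 5


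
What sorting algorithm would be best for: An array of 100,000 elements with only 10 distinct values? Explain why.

Best choice: 3-way quicksort or Counting sort
Reason: 3-way (Dutch national flag) partitioning groups every copy of the pivot together, so with only d=10 distinct keys quicksort finishes in O(n log d) expected time, which is effectively linear; counting sort runs in O(n + k) where k is the size of the key range (not the number of distinct values), so it is linear when the 10 values are integers drawn from a small known range


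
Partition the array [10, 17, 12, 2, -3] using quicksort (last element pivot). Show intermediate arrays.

Partition 1: pivot=-3 at index 0 -> [-3, 17, 12, 2, 10]
Partition 2: pivot=10 at index 2 -> [-3, 2, 10, 17, 12]
Partition 3: pivot=12 at index 3 -> [-3, 2, 10, 12, 17]


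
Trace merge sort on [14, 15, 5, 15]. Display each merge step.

Divide and conquer:
  Merge [14] + [15] -> [14, 15]
  Merge [5] + [15] -> [5, 15]
  Merge [14, 15] + [5, 15] -> [5, 14, 15, 15]


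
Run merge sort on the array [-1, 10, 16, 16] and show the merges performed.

Divide and conquer:
  Merge [-1] + [10] -> [-1, 10]
  Merge [16] + [16] -> [16, 16]
  Merge [-1, 10] + [16, 16] -> [-1, 10, 16, 16]


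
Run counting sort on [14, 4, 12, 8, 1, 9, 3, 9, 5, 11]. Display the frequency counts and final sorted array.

Count array: [0, 1, 0, 1, 1, 1, 0, 0, 1, 2, 0, 1, 1, 0, 1]
(count[i] = number of elements equal to i)
Cumulative count: [0, 1, 1, 2, 3, 4, 4, 4, 5, 7, 7, 8, 9, 9, 10]
Sorted: [1, 3, 4, 5, 8, 9, 9, 11, 12, 14]


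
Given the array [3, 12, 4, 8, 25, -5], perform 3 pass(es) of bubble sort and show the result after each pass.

After pass 1: [3, 4, 8, 12, -5, 25] (3 swaps)
After pass 2: [3, 4, 8, -5, 12, 25] (1 swaps)
After pass 3: [3, 4, -5, 8, 12, 25] (1 swaps)
Total swaps: 5


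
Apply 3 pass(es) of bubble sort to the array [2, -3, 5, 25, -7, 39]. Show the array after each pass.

After pass 1: [-3, 2, 5, -7, 25, 39] (2 swaps)
After pass 2: [-3, 2, -7, 5, 25, 39] (1 swaps)
After pass 3: [-3, -7, 2, 5, 25, 39] (1 swaps)
Total swaps: 4


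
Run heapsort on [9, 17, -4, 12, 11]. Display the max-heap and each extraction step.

Build heap: [17, 12, -4, 9, 11]
Extract 17: [12, 11, -4, 9, 17]
Extract 12: [11, 9, -4, 12, 17]
Extract 11: [9, -4, 11, 12, 17]
Extract 9: [-4, 9, 11, 12, 17]


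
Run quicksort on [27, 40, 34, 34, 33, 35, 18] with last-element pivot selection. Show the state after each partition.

Partition 1: pivot=18 at index 0 -> [18, 40, 34, 34, 33, 35, 27]
Partition 2: pivot=27 at index 1 -> [18, 27, 34, 34, 33, 35, 40]
Partition 3: pivot=40 at index 6 -> [18, 27, 34, 34, 33, 35, 40]
Partition 4: pivot=35 at index 5 -> [18, 27, 34, 34, 33, 35, 40]
Partition 5: pivot=33 at index 2 -> [18, 27, 33, 34, 34, 35, 40]
Partition 6: pivot=34 at index 4 -> [18, 27, 33, 34, 34, 35, 40]


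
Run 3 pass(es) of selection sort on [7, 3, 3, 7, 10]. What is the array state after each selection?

Pass 1: Select minimum 3 at index 1, swap -> [3, 7, 3, 7, 10]
Pass 2: Select minimum 3 at index 2, swap -> [3, 3, 7, 7, 10]
Pass 3: Select minimum 7 at index 2, swap -> [3, 3, 7, 7, 10]


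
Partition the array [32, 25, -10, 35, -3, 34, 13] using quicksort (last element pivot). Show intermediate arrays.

Partition 1: pivot=13 at index 2 -> [-10, -3, 13, 35, 25, 34, 32]
Partition 2: pivot=-3 at index 1 -> [-10, -3, 13, 35, 25, 34, 32]
Partition 3: pivot=32 at index 4 -> [-10, -3, 13, 25, 32, 34, 35]
Partition 4: pivot=35 at index 6 -> [-10, -3, 13, 25, 32, 34, 35]


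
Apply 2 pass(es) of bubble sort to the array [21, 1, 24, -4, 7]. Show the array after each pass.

After pass 1: [1, 21, -4, 7, 24] (3 swaps)
After pass 2: [1, -4, 7, 21, 24] (2 swaps)
Total swaps: 5


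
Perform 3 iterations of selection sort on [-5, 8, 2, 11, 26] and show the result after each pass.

Pass 1: Select minimum -5 at index 0, swap -> [-5, 8, 2, 11, 26]
Pass 2: Select minimum 2 at index 2, swap -> [-5, 2, 8, 11, 26]
Pass 3: Select minimum 8 at index 2, swap -> [-5, 2, 8, 11, 26]


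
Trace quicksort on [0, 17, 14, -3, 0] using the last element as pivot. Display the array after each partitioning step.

Partition 1: pivot=0 at index 2 -> [0, -3, 0, 17, 14]
Partition 2: pivot=-3 at index 0 -> [-3, 0, 0, 17, 14]
Partition 3: pivot=14 at index 3 -> [-3, 0, 0, 14, 17]


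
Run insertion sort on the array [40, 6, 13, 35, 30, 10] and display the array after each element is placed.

First element 40 is already 'sorted'
Insert 6: shifted 1 elements -> [6, 40, 13, 35, 30, 10]
Insert 13: shifted 1 elements -> [6, 13, 40, 35, 30, 10]
Insert 35: shifted 1 elements -> [6, 13, 35, 40, 30, 10]
Insert 30: shifted 2 elements -> [6, 13, 30, 35, 40, 10]
Insert 10: shifted 4 elements -> [6, 10, 13, 30, 35, 40]


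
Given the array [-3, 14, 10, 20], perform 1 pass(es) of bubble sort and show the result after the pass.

After pass 1: [-3, 10, 14, 20] (1 swaps)
Total swaps: 1


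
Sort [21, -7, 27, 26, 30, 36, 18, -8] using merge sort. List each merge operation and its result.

Divide and conquer:
  Merge [21] + [-7] -> [-7, 21]
  Merge [27] + [26] -> [26, 27]
  Merge [-7, 21] + [26, 27] -> [-7, 21, 26, 27]
  Merge [30] + [36] -> [30, 36]
  Merge [18] + [-8] -> [-8, 18]
  Merge [30, 36] + [-8, 18] -> [-8, 18, 30, 36]
  Merge [-7, 21, 26, 27] + [-8, 18, 30, 36] -> [-8, -7, 18, 21, 26, 27, 30, 36]


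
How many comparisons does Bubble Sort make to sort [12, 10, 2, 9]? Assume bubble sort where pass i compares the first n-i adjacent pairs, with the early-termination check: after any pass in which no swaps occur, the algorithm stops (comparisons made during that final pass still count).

Pass 1: compare adjacent pairs (0,1)..(2,3) = 3 comparison(s), 3 swap(s) -> [10, 2, 9, 12]
Pass 2: compare adjacent pairs (0,1)..(1,2) = 2 comparison(s), 2 swap(s) -> [2, 9, 10, 12]
Pass 3: compare adjacent pairs (0,1)..(0,1) = 1 comparison(s), 0 swap(s) -> [2, 9, 10, 12]
No swaps in this pass, so bubble sort stops here.
Total comparisons: 3 + 2 + 1 = 6


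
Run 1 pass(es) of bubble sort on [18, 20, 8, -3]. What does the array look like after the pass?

After pass 1: [18, 8, -3, 20] (2 swaps)
Total swaps: 2


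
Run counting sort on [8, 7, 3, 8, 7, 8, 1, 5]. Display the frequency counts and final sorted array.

Count array: [0, 1, 0, 1, 0, 1, 0, 2, 3]
(count[i] = number of elements equal to i)
Cumulative count: [0, 1, 1, 2, 2, 3, 3, 5, 8]
Sorted: [1, 3, 5, 7, 7, 8, 8, 8]


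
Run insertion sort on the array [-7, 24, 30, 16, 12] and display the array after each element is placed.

First element -7 is already 'sorted'
Insert 24: shifted 0 elements -> [-7, 24, 30, 16, 12]
Insert 30: shifted 0 elements -> [-7, 24, 30, 16, 12]
Insert 16: shifted 2 elements -> [-7, 16, 24, 30, 12]
Insert 12: shifted 3 elements -> [-7, 12, 16, 24, 30]


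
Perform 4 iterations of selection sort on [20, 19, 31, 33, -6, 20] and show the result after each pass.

Pass 1: Select minimum -6 at index 4, swap -> [-6, 19, 31, 33, 20, 20]
Pass 2: Select minimum 19 at index 1, swap -> [-6, 19, 31, 33, 20, 20]
Pass 3: Select minimum 20 at index 4, swap -> [-6, 19, 20, 33, 31, 20]
Pass 4: Select minimum 20 at index 5, swap -> [-6, 19, 20, 20, 31, 33]


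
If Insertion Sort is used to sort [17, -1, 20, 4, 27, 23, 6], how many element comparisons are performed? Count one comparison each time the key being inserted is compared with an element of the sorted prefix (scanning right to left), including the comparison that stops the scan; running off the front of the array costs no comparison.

Insert -1: 17 > -1 (shift), reached front = 1 comparison(s) -> [-1, 17, 20, 4, 27, 23, 6]
Insert 20: 17 <= 20 (stop) = 1 comparison(s) -> [-1, 17, 20, 4, 27, 23, 6]
Insert 4: 20 > 4 (shift), 17 > 4 (shift), -1 <= 4 (stop) = 3 comparison(s) -> [-1, 4, 17, 20, 27, 23, 6]
Insert 27: 20 <= 27 (stop) = 1 comparison(s) -> [-1, 4, 17, 20, 27, 23, 6]
Insert 23: 27 > 23 (shift), 20 <= 23 (stop) = 2 comparison(s) -> [-1, 4, 17, 20, 23, 27, 6]
Insert 6: 27 > 6 (shift), 23 > 6 (shift), 20 > 6 (shift), 17 > 6 (shift), 4 <= 6 (stop) = 5 comparison(s) -> [-1, 4, 6, 17, 20, 23, 27]
Total comparisons: 1 + 1 + 3 + 1 + 2 + 5 = 13


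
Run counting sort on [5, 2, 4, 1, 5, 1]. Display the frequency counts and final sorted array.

Count array: [0, 2, 1, 0, 1, 2]
(count[i] = number of elements equal to i)
Cumulative count: [0, 2, 3, 3, 4, 6]
Sorted: [1, 1, 2, 4, 5, 5]


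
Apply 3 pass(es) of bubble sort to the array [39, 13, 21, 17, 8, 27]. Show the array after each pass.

After pass 1: [13, 21, 17, 8, 27, 39] (5 swaps)
After pass 2: [13, 17, 8, 21, 27, 39] (2 swaps)
After pass 3: [13, 8, 17, 21, 27, 39] (1 swaps)
Total swaps: 8


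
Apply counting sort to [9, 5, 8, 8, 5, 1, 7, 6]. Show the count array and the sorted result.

Count array: [0, 1, 0, 0, 0, 2, 1, 1, 2, 1]
(count[i] = number of elements equal to i)
Cumulative count: [0, 1, 1, 1, 1, 3, 4, 5, 7, 8]
Sorted: [1, 5, 5, 6, 7, 8, 8, 9]


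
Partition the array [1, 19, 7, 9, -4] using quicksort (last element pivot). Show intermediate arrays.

Partition 1: pivot=-4 at index 0 -> [-4, 19, 7, 9, 1]
Partition 2: pivot=1 at index 1 -> [-4, 1, 7, 9, 19]
Partition 3: pivot=19 at index 4 -> [-4, 1, 7, 9, 19]
Partition 4: pivot=9 at index 3 -> [-4, 1, 7, 9, 19]


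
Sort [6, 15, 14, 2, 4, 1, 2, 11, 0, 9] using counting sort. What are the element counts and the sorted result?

Count array: [1, 1, 2, 0, 1, 0, 1, 0, 0, 1, 0, 1, 0, 0, 1, 1]
(count[i] = number of elements equal to i)
Cumulative count: [1, 2, 4, 4, 5, 5, 6, 6, 6, 7, 7, 8, 8, 8, 9, 10]
Sorted: [0, 1, 2, 2, 4, 6, 9, 11, 14, 15]


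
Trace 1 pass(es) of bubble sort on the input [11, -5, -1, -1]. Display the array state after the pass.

After pass 1: [-5, -1, -1, 11] (3 swaps)
Total swaps: 3


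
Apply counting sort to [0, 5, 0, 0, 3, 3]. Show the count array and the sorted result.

Count array: [3, 0, 0, 2, 0, 1]
(count[i] = number of elements equal to i)
Cumulative count: [3, 3, 3, 5, 5, 6]
Sorted: [0, 0, 0, 3, 3, 5]


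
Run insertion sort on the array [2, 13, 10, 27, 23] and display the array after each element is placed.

First element 2 is already 'sorted'
Insert 13: shifted 0 elements -> [2, 13, 10, 27, 23]
Insert 10: shifted 1 elements -> [2, 10, 13, 27, 23]
Insert 27: shifted 0 elements -> [2, 10, 13, 27, 23]
Insert 23: shifted 1 elements -> [2, 10, 13, 23, 27]


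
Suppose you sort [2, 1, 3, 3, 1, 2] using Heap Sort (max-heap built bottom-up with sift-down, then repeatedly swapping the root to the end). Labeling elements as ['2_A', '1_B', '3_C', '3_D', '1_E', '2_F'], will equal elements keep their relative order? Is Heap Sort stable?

Trace Heap Sort on the labeled array (the key is the number; the letter only tracks identity):
  Build max-heap: [3_D, 2_A, 3_C, 1_B, 1_E, 2_F]
  Swap root 3_D to index 5, re-heapify first 5 -> [3_C, 2_A, 2_F, 1_B, 1_E, 3_D]
  Swap root 3_C to index 4, re-heapify first 4 -> [2_A, 1_E, 2_F, 1_B, 3_C, 3_D]
  Swap root 2_A to index 3, re-heapify first 3 -> [2_F, 1_E, 1_B, 2_A, 3_C, 3_D]
  Swap root 2_F to index 2, re-heapify first 2 -> [1_B, 1_E, 2_F, 2_A, 3_C, 3_D]
  Swap root 1_B to index 1, re-heapify first 1 -> [1_E, 1_B, 2_F, 2_A, 3_C, 3_D]
Final order: [1_E, 1_B, 2_F, 2_A, 3_C, 3_D]
Equal keys:
  value 1: originally 1_B, 1_E; after sorting 1_E, 1_B -> order changed
  value 2: originally 2_A, 2_F; after sorting 2_F, 2_A -> order changed
  value 3: originally 3_C, 3_D; after sorting 3_C, 3_D -> order preserved
Equal keys were reordered, so Heap Sort is not stable: heap construction and root-to-end swaps move elements without regard to the original order of equal keys. (One such input is enough; an unstable sort may happen to preserve order on other inputs, but it gives no guarantee.)
Answer: Not stable


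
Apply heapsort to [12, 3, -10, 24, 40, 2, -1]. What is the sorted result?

Build heap: [40, 24, 2, 12, 3, -10, -1]
Extract 40: [24, 12, 2, -1, 3, -10, 40]
Extract 24: [12, 3, 2, -1, -10, 24, 40]
Extract 12: [3, -1, 2, -10, 12, 24, 40]
Extract 3: [2, -1, -10, 3, 12, 24, 40]
Extract 2: [-1, -10, 2, 3, 12, 24, 40]
Extract -1: [-10, -1, 2, 3, 12, 24, 40]


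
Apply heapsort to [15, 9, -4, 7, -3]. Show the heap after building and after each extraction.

Build heap: [15, 9, -4, 7, -3]
Extract 15: [9, 7, -4, -3, 15]
Extract 9: [7, -3, -4, 9, 15]
Extract 7: [-3, -4, 7, 9, 15]
Extract -3: [-4, -3, 7, 9, 15]


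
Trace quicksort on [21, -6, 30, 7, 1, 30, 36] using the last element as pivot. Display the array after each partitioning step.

Partition 1: pivot=36 at index 6 -> [21, -6, 30, 7, 1, 30, 36]
Partition 2: pivot=30 at index 5 -> [21, -6, 30, 7, 1, 30, 36]
Partition 3: pivot=1 at index 1 -> [-6, 1, 30, 7, 21, 30, 36]
Partition 4: pivot=21 at index 3 -> [-6, 1, 7, 21, 30, 30, 36]


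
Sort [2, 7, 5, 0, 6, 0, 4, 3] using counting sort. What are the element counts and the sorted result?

Count array: [2, 0, 1, 1, 1, 1, 1, 1]
(count[i] = number of elements equal to i)
Cumulative count: [2, 2, 3, 4, 5, 6, 7, 8]
Sorted: [0, 0, 2, 3, 4, 5, 6, 7]


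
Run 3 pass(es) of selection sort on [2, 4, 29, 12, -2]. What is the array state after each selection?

Pass 1: Select minimum -2 at index 4, swap -> [-2, 4, 29, 12, 2]
Pass 2: Select minimum 2 at index 4, swap -> [-2, 2, 29, 12, 4]
Pass 3: Select minimum 4 at index 4, swap -> [-2, 2, 4, 12, 29]


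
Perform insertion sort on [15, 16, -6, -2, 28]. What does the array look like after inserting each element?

First element 15 is already 'sorted'
Insert 16: shifted 0 elements -> [15, 16, -6, -2, 28]
Insert -6: shifted 2 elements -> [-6, 15, 16, -2, 28]
Insert -2: shifted 2 elements -> [-6, -2, 15, 16, 28]
Insert 28: shifted 0 elements -> [-6, -2, 15, 16, 28]


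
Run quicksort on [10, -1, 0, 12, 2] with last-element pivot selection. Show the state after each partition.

Partition 1: pivot=2 at index 2 -> [-1, 0, 2, 12, 10]
Partition 2: pivot=0 at index 1 -> [-1, 0, 2, 12, 10]
Partition 3: pivot=10 at index 3 -> [-1, 0, 2, 10, 12]


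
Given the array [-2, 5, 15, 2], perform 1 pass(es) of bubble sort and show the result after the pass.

After pass 1: [-2, 5, 2, 15] (1 swaps)
Total swaps: 1


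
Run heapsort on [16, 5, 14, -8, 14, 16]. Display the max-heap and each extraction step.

Build heap: [16, 14, 16, -8, 5, 14]
Extract 16: [16, 14, 14, -8, 5, 16]
Extract 16: [14, 5, 14, -8, 16, 16]
Extract 14: [14, 5, -8, 14, 16, 16]
Extract 14: [5, -8, 14, 14, 16, 16]
Extract 5: [-8, 5, 14, 14, 16, 16]


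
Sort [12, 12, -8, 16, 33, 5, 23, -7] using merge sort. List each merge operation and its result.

Divide and conquer:
  Merge [12] + [12] -> [12, 12]
  Merge [-8] + [16] -> [-8, 16]
  Merge [12, 12] + [-8, 16] -> [-8, 12, 12, 16]
  Merge [33] + [5] -> [5, 33]
  Merge [23] + [-7] -> [-7, 23]
  Merge [5, 33] + [-7, 23] -> [-7, 5, 23, 33]
  Merge [-8, 12, 12, 16] + [-7, 5, 23, 33] -> [-8, -7, 5, 12, 12, 16, 23, 33]


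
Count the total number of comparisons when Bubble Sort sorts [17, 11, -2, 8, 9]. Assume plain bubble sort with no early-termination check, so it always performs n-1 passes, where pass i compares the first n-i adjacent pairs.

Pass 1: compare adjacent pairs (0,1)..(3,4) = 4 comparison(s), 4 swap(s) -> [11, -2, 8, 9, 17]
Pass 2: compare adjacent pairs (0,1)..(2,3) = 3 comparison(s), 3 swap(s) -> [-2, 8, 9, 11, 17]
Pass 3: compare adjacent pairs (0,1)..(1,2) = 2 comparison(s), 0 swap(s) -> [-2, 8, 9, 11, 17]
Pass 4: compare adjacent pairs (0,1)..(0,1) = 1 comparison(s), 0 swap(s) -> [-2, 8, 9, 11, 17]
Total comparisons: 4 + 3 + 2 + 1 = 10


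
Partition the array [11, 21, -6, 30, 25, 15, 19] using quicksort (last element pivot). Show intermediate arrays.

Partition 1: pivot=19 at index 3 -> [11, -6, 15, 19, 25, 21, 30]
Partition 2: pivot=15 at index 2 -> [11, -6, 15, 19, 25, 21, 30]
Partition 3: pivot=-6 at index 0 -> [-6, 11, 15, 19, 25, 21, 30]
Partition 4: pivot=30 at index 6 -> [-6, 11, 15, 19, 25, 21, 30]
Partition 5: pivot=21 at index 4 -> [-6, 11, 15, 19, 21, 25, 30]


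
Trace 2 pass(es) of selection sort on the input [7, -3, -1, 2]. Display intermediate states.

Pass 1: Select minimum -3 at index 1, swap -> [-3, 7, -1, 2]
Pass 2: Select minimum -1 at index 2, swap -> [-3, -1, 7, 2]


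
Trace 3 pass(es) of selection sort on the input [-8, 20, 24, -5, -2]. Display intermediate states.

Pass 1: Select minimum -8 at index 0, swap -> [-8, 20, 24, -5, -2]
Pass 2: Select minimum -5 at index 3, swap -> [-8, -5, 24, 20, -2]
Pass 3: Select minimum -2 at index 4, swap -> [-8, -5, -2, 20, 24]


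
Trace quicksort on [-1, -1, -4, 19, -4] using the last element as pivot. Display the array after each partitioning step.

Partition 1: pivot=-4 at index 1 -> [-4, -4, -1, 19, -1]
Partition 2: pivot=-1 at index 3 -> [-4, -4, -1, -1, 19]


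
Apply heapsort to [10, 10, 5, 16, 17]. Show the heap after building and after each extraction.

Build heap: [17, 16, 5, 10, 10]
Extract 17: [16, 10, 5, 10, 17]
Extract 16: [10, 10, 5, 16, 17]
Extract 10: [10, 5, 10, 16, 17]
Extract 10: [5, 10, 10, 16, 17]


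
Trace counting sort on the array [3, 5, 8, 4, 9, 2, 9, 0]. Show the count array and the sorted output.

Count array: [1, 0, 1, 1, 1, 1, 0, 0, 1, 2]
(count[i] = number of elements equal to i)
Cumulative count: [1, 1, 2, 3, 4, 5, 5, 5, 6, 8]
Sorted: [0, 2, 3, 4, 5, 8, 9, 9]


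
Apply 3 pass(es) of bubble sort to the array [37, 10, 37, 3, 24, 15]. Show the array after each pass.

After pass 1: [10, 37, 3, 24, 15, 37] (4 swaps)
After pass 2: [10, 3, 24, 15, 37, 37] (3 swaps)
After pass 3: [3, 10, 15, 24, 37, 37] (2 swaps)
Total swaps: 9


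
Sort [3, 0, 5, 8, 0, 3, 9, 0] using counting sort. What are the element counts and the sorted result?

Count array: [3, 0, 0, 2, 0, 1, 0, 0, 1, 1]
(count[i] = number of elements equal to i)
Cumulative count: [3, 3, 3, 5, 5, 6, 6, 6, 7, 8]
Sorted: [0, 0, 0, 3, 3, 5, 8, 9]


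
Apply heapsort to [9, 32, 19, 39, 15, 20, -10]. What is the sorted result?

Build heap: [39, 32, 20, 9, 15, 19, -10]
Extract 39: [32, 15, 20, 9, -10, 19, 39]
Extract 32: [20, 15, 19, 9, -10, 32, 39]
Extract 20: [19, 15, -10, 9, 20, 32, 39]
Extract 19: [15, 9, -10, 19, 20, 32, 39]
Extract 15: [9, -10, 15, 19, 20, 32, 39]
Extract 9: [-10, 9, 15, 19, 20, 32, 39]


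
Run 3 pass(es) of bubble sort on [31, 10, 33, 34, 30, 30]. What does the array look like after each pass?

After pass 1: [10, 31, 33, 30, 30, 34] (3 swaps)
After pass 2: [10, 31, 30, 30, 33, 34] (2 swaps)
After pass 3: [10, 30, 30, 31, 33, 34] (2 swaps)
Total swaps: 7


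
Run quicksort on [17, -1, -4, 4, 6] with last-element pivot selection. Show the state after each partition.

Partition 1: pivot=6 at index 3 -> [-1, -4, 4, 6, 17]
Partition 2: pivot=4 at index 2 -> [-1, -4, 4, 6, 17]
Partition 3: pivot=-4 at index 0 -> [-4, -1, 4, 6, 17]


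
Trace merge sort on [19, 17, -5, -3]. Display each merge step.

Divide and conquer:
  Merge [19] + [17] -> [17, 19]
  Merge [-5] + [-3] -> [-5, -3]
  Merge [17, 19] + [-5, -3] -> [-5, -3, 17, 19]


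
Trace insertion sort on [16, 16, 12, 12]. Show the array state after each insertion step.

First element 16 is already 'sorted'
Insert 16: shifted 0 elements -> [16, 16, 12, 12]
Insert 12: shifted 2 elements -> [12, 16, 16, 12]
Insert 12: shifted 2 elements -> [12, 12, 16, 16]


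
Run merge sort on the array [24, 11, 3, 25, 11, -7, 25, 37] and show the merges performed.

Divide and conquer:
  Merge [24] + [11] -> [11, 24]
  Merge [3] + [25] -> [3, 25]
  Merge [11, 24] + [3, 25] -> [3, 11, 24, 25]
  Merge [11] + [-7] -> [-7, 11]
  Merge [25] + [37] -> [25, 37]
  Merge [-7, 11] + [25, 37] -> [-7, 11, 25, 37]
  Merge [3, 11, 24, 25] + [-7, 11, 25, 37] -> [-7, 3, 11, 11, 24, 25, 25, 37]


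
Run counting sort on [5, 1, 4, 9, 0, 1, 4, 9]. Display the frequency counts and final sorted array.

Count array: [1, 2, 0, 0, 2, 1, 0, 0, 0, 2]
(count[i] = number of elements equal to i)
Cumulative count: [1, 3, 3, 3, 5, 6, 6, 6, 6, 8]
Sorted: [0, 1, 1, 4, 4, 5, 9, 9]


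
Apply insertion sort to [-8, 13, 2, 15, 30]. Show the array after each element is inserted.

First element -8 is already 'sorted'
Insert 13: shifted 0 elements -> [-8, 13, 2, 15, 30]
Insert 2: shifted 1 elements -> [-8, 2, 13, 15, 30]
Insert 15: shifted 0 elements -> [-8, 2, 13, 15, 30]
Insert 30: shifted 0 elements -> [-8, 2, 13, 15, 30]


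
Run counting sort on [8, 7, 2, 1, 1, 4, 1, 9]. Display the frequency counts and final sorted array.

Count array: [0, 3, 1, 0, 1, 0, 0, 1, 1, 1]
(count[i] = number of elements equal to i)
Cumulative count: [0, 3, 4, 4, 5, 5, 5, 6, 7, 8]
Sorted: [1, 1, 1, 2, 4, 7, 8, 9]


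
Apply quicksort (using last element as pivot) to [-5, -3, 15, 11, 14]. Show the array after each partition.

Partition 1: pivot=14 at index 3 -> [-5, -3, 11, 14, 15]
Partition 2: pivot=11 at index 2 -> [-5, -3, 11, 14, 15]
Partition 3: pivot=-3 at index 1 -> [-5, -3, 11, 14, 15]


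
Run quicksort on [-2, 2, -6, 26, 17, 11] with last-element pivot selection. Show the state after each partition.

Partition 1: pivot=11 at index 3 -> [-2, 2, -6, 11, 17, 26]
Partition 2: pivot=-6 at index 0 -> [-6, 2, -2, 11, 17, 26]
Partition 3: pivot=-2 at index 1 -> [-6, -2, 2, 11, 17, 26]
Partition 4: pivot=26 at index 5 -> [-6, -2, 2, 11, 17, 26]


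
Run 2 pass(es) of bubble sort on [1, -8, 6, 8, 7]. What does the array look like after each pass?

After pass 1: [-8, 1, 6, 7, 8] (2 swaps)
After pass 2: [-8, 1, 6, 7, 8] (0 swaps)
Total swaps: 2


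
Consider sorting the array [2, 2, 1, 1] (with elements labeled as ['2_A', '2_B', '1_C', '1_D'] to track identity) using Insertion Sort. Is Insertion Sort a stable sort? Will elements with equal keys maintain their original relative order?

Trace Insertion Sort on the labeled array (the key is the number; the letter only tracks identity):
  Insert 2_B at index 1: [2_A, 2_B, 1_C, 1_D]
  Insert 1_C at index 0: [1_C, 2_A, 2_B, 1_D]
  Insert 1_D at index 1: [1_C, 1_D, 2_A, 2_B]
Final order: [1_C, 1_D, 2_A, 2_B]
Equal keys:
  value 1: originally 1_C, 1_D; after sorting 1_C, 1_D -> order preserved
  value 2: originally 2_A, 2_B; after sorting 2_A, 2_B -> order preserved
All equal keys kept their original relative order. Insertion Sort is stable: elements are shifted only while they are strictly greater than the key, so a key is inserted after any equal elements already placed.
Answer: Stable


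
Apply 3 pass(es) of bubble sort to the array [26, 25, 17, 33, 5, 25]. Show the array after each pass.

After pass 1: [25, 17, 26, 5, 25, 33] (4 swaps)
After pass 2: [17, 25, 5, 25, 26, 33] (3 swaps)
After pass 3: [17, 5, 25, 25, 26, 33] (1 swaps)
Total swaps: 8


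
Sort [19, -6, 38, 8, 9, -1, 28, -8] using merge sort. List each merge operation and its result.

Divide and conquer:
  Merge [19] + [-6] -> [-6, 19]
  Merge [38] + [8] -> [8, 38]
  Merge [-6, 19] + [8, 38] -> [-6, 8, 19, 38]
  Merge [9] + [-1] -> [-1, 9]
  Merge [28] + [-8] -> [-8, 28]
  Merge [-1, 9] + [-8, 28] -> [-8, -1, 9, 28]
  Merge [-6, 8, 19, 38] + [-8, -1, 9, 28] -> [-8, -6, -1, 8, 9, 19, 28, 38]


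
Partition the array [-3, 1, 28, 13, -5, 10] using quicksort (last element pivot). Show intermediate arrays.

Partition 1: pivot=10 at index 3 -> [-3, 1, -5, 10, 28, 13]
Partition 2: pivot=-5 at index 0 -> [-5, 1, -3, 10, 28, 13]
Partition 3: pivot=-3 at index 1 -> [-5, -3, 1, 10, 28, 13]
Partition 4: pivot=13 at index 4 -> [-5, -3, 1, 10, 13, 28]


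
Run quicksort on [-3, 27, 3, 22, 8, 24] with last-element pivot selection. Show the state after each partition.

Partition 1: pivot=24 at index 4 -> [-3, 3, 22, 8, 24, 27]
Partition 2: pivot=8 at index 2 -> [-3, 3, 8, 22, 24, 27]
Partition 3: pivot=3 at index 1 -> [-3, 3, 8, 22, 24, 27]


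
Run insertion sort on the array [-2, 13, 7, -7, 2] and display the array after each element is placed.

First element -2 is already 'sorted'
Insert 13: shifted 0 elements -> [-2, 13, 7, -7, 2]
Insert 7: shifted 1 elements -> [-2, 7, 13, -7, 2]
Insert -7: shifted 3 elements -> [-7, -2, 7, 13, 2]
Insert 2: shifted 2 elements -> [-7, -2, 2, 7, 13]


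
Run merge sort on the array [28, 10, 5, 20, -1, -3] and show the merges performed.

Divide and conquer:
  Merge [10] + [5] -> [5, 10]
  Merge [28] + [5, 10] -> [5, 10, 28]
  Merge [-1] + [-3] -> [-3, -1]
  Merge [20] + [-3, -1] -> [-3, -1, 20]
  Merge [5, 10, 28] + [-3, -1, 20] -> [-3, -1, 5, 10, 20, 28]


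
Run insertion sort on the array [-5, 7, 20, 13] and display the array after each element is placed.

First element -5 is already 'sorted'
Insert 7: shifted 0 elements -> [-5, 7, 20, 13]
Insert 20: shifted 0 elements -> [-5, 7, 20, 13]
Insert 13: shifted 1 elements -> [-5, 7, 13, 20]


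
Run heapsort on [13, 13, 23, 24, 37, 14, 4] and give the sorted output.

Build heap: [37, 24, 23, 13, 13, 14, 4]
Extract 37: [24, 13, 23, 4, 13, 14, 37]
Extract 24: [23, 13, 14, 4, 13, 24, 37]
Extract 23: [14, 13, 13, 4, 23, 24, 37]
Extract 14: [13, 4, 13, 14, 23, 24, 37]
Extract 13: [13, 4, 13, 14, 23, 24, 37]
Extract 13: [4, 13, 13, 14, 23, 24, 37]


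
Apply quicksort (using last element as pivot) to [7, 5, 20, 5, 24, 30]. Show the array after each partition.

Partition 1: pivot=30 at index 5 -> [7, 5, 20, 5, 24, 30]
Partition 2: pivot=24 at index 4 -> [7, 5, 20, 5, 24, 30]
Partition 3: pivot=5 at index 1 -> [5, 5, 20, 7, 24, 30]
Partition 4: pivot=7 at index 2 -> [5, 5, 7, 20, 24, 30]


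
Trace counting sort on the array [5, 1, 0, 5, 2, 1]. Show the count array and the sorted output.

Count array: [1, 2, 1, 0, 0, 2]
(count[i] = number of elements equal to i)
Cumulative count: [1, 3, 4, 4, 4, 6]
Sorted: [0, 1, 1, 2, 5, 5]


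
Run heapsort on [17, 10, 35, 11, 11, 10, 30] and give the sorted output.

Build heap: [35, 11, 30, 10, 11, 10, 17]
Extract 35: [30, 11, 17, 10, 11, 10, 35]
Extract 30: [17, 11, 10, 10, 11, 30, 35]
Extract 17: [11, 11, 10, 10, 17, 30, 35]
Extract 11: [11, 10, 10, 11, 17, 30, 35]
Extract 11: [10, 10, 11, 11, 17, 30, 35]
Extract 10: [10, 10, 11, 11, 17, 30, 35]


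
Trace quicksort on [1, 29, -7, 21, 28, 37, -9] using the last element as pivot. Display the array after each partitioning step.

Partition 1: pivot=-9 at index 0 -> [-9, 29, -7, 21, 28, 37, 1]
Partition 2: pivot=1 at index 2 -> [-9, -7, 1, 21, 28, 37, 29]
Partition 3: pivot=29 at index 5 -> [-9, -7, 1, 21, 28, 29, 37]
Partition 4: pivot=28 at index 4 -> [-9, -7, 1, 21, 28, 29, 37]


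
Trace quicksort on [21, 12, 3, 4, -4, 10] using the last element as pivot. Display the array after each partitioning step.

Partition 1: pivot=10 at index 3 -> [3, 4, -4, 10, 21, 12]
Partition 2: pivot=-4 at index 0 -> [-4, 4, 3, 10, 21, 12]
Partition 3: pivot=3 at index 1 -> [-4, 3, 4, 10, 21, 12]
Partition 4: pivot=12 at index 4 -> [-4, 3, 4, 10, 12, 21]


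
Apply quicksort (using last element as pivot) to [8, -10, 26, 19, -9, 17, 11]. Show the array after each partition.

Partition 1: pivot=11 at index 3 -> [8, -10, -9, 11, 26, 17, 19]
Partition 2: pivot=-9 at index 1 -> [-10, -9, 8, 11, 26, 17, 19]
Partition 3: pivot=19 at index 5 -> [-10, -9, 8, 11, 17, 19, 26]


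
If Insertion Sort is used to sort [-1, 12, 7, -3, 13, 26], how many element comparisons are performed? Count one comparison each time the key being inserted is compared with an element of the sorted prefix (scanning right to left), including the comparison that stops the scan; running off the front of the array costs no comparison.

Insert 12: -1 <= 12 (stop) = 1 comparison(s) -> [-1, 12, 7, -3, 13, 26]
Insert 7: 12 > 7 (shift), -1 <= 7 (stop) = 2 comparison(s) -> [-1, 7, 12, -3, 13, 26]
Insert -3: 12 > -3 (shift), 7 > -3 (shift), -1 > -3 (shift), reached front = 3 comparison(s) -> [-3, -1, 7, 12, 13, 26]
Insert 13: 12 <= 13 (stop) = 1 comparison(s) -> [-3, -1, 7, 12, 13, 26]
Insert 26: 13 <= 26 (stop) = 1 comparison(s) -> [-3, -1, 7, 12, 13, 26]
Total comparisons: 1 + 2 + 3 + 1 + 1 = 8


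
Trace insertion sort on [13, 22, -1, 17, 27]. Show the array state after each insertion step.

First element 13 is already 'sorted'
Insert 22: shifted 0 elements -> [13, 22, -1, 17, 27]
Insert -1: shifted 2 elements -> [-1, 13, 22, 17, 27]
Insert 17: shifted 1 elements -> [-1, 13, 17, 22, 27]
Insert 27: shifted 0 elements -> [-1, 13, 17, 22, 27]


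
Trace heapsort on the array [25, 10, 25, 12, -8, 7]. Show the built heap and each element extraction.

Build heap: [25, 12, 25, 10, -8, 7]
Extract 25: [25, 12, 7, 10, -8, 25]
Extract 25: [12, 10, 7, -8, 25, 25]
Extract 12: [10, -8, 7, 12, 25, 25]
Extract 10: [7, -8, 10, 12, 25, 25]
Extract 7: [-8, 7, 10, 12, 25, 25]


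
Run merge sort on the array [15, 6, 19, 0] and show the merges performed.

Divide and conquer:
  Merge [15] + [6] -> [6, 15]
  Merge [19] + [0] -> [0, 19]
  Merge [6, 15] + [0, 19] -> [0, 6, 15, 19]


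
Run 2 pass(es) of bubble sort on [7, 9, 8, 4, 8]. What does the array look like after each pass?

After pass 1: [7, 8, 4, 8, 9] (3 swaps)
After pass 2: [7, 4, 8, 8, 9] (1 swaps)
Total swaps: 4


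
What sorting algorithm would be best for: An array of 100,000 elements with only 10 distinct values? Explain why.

Best choice: 3-way quicksort or Counting sort
Reason: 3-way (Dutch national flag) partitioning groups every copy of the pivot together, so with only d=10 distinct keys quicksort finishes in O(n log d) expected time, which is effectively linear; counting sort runs in O(n + k) where k is the size of the key range (not the number of distinct values), so it is linear when the 10 values are integers drawn from a small known range


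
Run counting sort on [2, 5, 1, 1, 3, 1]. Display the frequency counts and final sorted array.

Count array: [0, 3, 1, 1, 0, 1]
(count[i] = number of elements equal to i)
Cumulative count: [0, 3, 4, 5, 5, 6]
Sorted: [1, 1, 1, 2, 3, 5]


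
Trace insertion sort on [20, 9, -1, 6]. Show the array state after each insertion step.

First element 20 is already 'sorted'
Insert 9: shifted 1 elements -> [9, 20, -1, 6]
Insert -1: shifted 2 elements -> [-1, 9, 20, 6]
Insert 6: shifted 2 elements -> [-1, 6, 9, 20]


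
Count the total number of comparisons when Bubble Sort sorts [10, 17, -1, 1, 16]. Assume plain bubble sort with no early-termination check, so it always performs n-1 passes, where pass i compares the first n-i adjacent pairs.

Pass 1: compare adjacent pairs (0,1)..(3,4) = 4 comparison(s), 3 swap(s) -> [10, -1, 1, 16, 17]
Pass 2: compare adjacent pairs (0,1)..(2,3) = 3 comparison(s), 2 swap(s) -> [-1, 1, 10, 16, 17]
Pass 3: compare adjacent pairs (0,1)..(1,2) = 2 comparison(s), 0 swap(s) -> [-1, 1, 10, 16, 17]
Pass 4: compare adjacent pairs (0,1)..(0,1) = 1 comparison(s), 0 swap(s) -> [-1, 1, 10, 16, 17]
Total comparisons: 4 + 3 + 2 + 1 = 10
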